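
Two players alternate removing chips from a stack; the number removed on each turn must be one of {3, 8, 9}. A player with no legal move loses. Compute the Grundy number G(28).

G(0) = 0
G(1) = mex{} = 0
G(2) = mex{} = 0
G(3) = mex{0} = 1
G(4) = mex{0} = 1
G(5) = mex{0} = 1
G(6) = mex{1} = 0
G(7) = mex{1} = 0
G(8) = mex{1,0} = 2
G(9) = mex{0,0,0} = 1
G(10) = mex{0,0,0} = 1
G(11) = mex{2,1,0} = 3
G(12) = mex{1,1,1} = 0
G(13) = mex{1,1,1} = 0
G(14) = mex{3,0,1} = 2
G(15) = mex{0,0,0} = 1
G(16) = mex{0,2,0} = 1
G(17) = mex{2,1,2} = 0
G(18) = mex{1,1,1} = 0
G(19) = mex{1,3,1} = 0
G(20) = mex{0,0,3} = 1
G(21) = mex{0,0,0} = 1
G(22) = mex{0,2,0} = 1
G(23) = mex{1,1,2} = 0
G(24) = mex{1,1,1} = 0
G(25) = mex{1,0,1} = 2
G(26) = mex{0,0,0} = 1
G(27) = mex{0,0,0} = 1
G(28) = mex{2,1,0} = 3

3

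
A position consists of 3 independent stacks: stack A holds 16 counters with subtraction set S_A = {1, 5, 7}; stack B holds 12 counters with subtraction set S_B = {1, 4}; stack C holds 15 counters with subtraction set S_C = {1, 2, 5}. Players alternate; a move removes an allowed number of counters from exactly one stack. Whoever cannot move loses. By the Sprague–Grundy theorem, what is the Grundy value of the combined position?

0

Stack A, S = {1, 5, 7}:
G(0) = 0
G(1) = mex{0} = 1
G(2) = mex{1} = 0
G(3) = mex{0} = 1
G(4) = mex{1} = 0
G(5) = mex{0,0} = 1
G(6) = mex{1,1} = 0
G(7) = mex{0,0,0} = 1
G(8) = mex{1,1,1} = 0
G(9) = mex{0,0,0} = 1
G(10) = mex{1,1,1} = 0
G(11) = mex{0,0,0} = 1
G(12) = mex{1,1,1} = 0
G(13) = mex{0,0,0} = 1
G(14) = mex{1,1,1} = 0
G(15) = mex{0,0,0} = 1
G(16) = mex{1,1,1} = 0
G_A(16) = 0.
Stack B, S = {1, 4}:
n :  0  1  2  3  4  5  6  7  8  9 10 11 12
G :  0  1  0  1  2  0  1  0  1  2  0  1  0
G_B(12) = 0.
Stack C, S = {1, 2, 5}:
n :  0  1  2  3  4  5  6  7  8  9 10 11 12 13 14 15
G :  0  1  2  0  1  2  0  1  2  0  1  2  0  1  2  0
G_C(15) = 0.
Combined Grundy value = 0 ⊕ 0 ⊕ 0 = 0.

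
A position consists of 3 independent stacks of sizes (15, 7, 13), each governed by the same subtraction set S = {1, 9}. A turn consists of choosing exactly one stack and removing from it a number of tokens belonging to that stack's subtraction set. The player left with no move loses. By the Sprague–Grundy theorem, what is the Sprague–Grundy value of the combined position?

All stacks use S = {1, 9}:
G(0) = 0
G(1) = mex{0} = 1
G(2) = mex{1} = 0
G(3) = mex{0} = 1
G(4) = mex{1} = 0
G(5) = mex{0} = 1
G(6) = mex{1} = 0
G(7) = mex{0} = 1
G(8) = mex{1} = 0
G(9) = mex{0,0} = 1
G(10) = mex{1,1} = 0
G(11) = mex{0,0} = 1
G(12) = mex{1,1} = 0
G(13) = mex{0,0} = 1
G(14) = mex{1,1} = 0
G(15) = mex{0,0} = 1
Stack A: G(15) = 1.
Stack B: G(7) = 1.
Stack C: G(13) = 1.
Combined Grundy value = 1 ⊕ 1 ⊕ 1 = 1.

1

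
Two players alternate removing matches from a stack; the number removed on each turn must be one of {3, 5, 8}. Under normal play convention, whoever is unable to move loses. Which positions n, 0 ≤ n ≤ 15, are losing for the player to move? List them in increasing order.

0, 1, 2, 11, 12, 13

G(0) = 0
G(1) = mex{} = 0
G(2) = mex{} = 0
G(3) = mex{0} = 1
G(4) = mex{0} = 1
G(5) = mex{0,0} = 1
G(6) = mex{1,0} = 2
G(7) = mex{1,0} = 2
G(8) = mex{1,1,0} = 2
G(9) = mex{2,1,0} = 3
G(10) = mex{2,1,0} = 3
G(11) = mex{2,2,1} = 0
G(12) = mex{3,2,1} = 0
G(13) = mex{3,2,1} = 0
G(14) = mex{0,3,2} = 1
G(15) = mex{0,3,2} = 1
P-positions are exactly the n with G(n) = 0.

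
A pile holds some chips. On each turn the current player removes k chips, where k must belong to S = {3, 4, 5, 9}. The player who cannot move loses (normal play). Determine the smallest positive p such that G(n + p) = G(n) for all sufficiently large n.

n :  0  1  2  3  4  5  6  7  8  9 10 11 12 13 14 15 16 17 18 19 20 21 22 23 24 25 26 27 28 29
G :  0  0  0  1  1  1  2  2  0  3  3  1  4  2  0  0  0  1  1  1  2  2  0  3  3  1  4  2  0  0
G(n+14) = G(n) holds for n = 0,…,8 (a full window of length max(S) = 9), so the sequence is purely periodic with period 14.

14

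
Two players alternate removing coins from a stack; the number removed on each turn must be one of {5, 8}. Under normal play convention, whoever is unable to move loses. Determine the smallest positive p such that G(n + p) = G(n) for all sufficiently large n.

13

G(0) = 0
G(1) = mex{} = 0
G(2) = mex{} = 0
G(3) = mex{} = 0
G(4) = mex{} = 0
G(5) = mex{0} = 1
G(6) = mex{0} = 1
G(7) = mex{0} = 1
G(8) = mex{0,0} = 1
G(9) = mex{0,0} = 1
G(10) = mex{1,0} = 2
G(11) = mex{1,0} = 2
G(12) = mex{1,0} = 2
G(13) = mex{1,1} = 0
G(14) = mex{1,1} = 0
G(15) = mex{2,1} = 0
G(16) = mex{2,1} = 0
G(17) = mex{2,1} = 0
G(18) = mex{0,2} = 1
G(19) = mex{0,2} = 1
G(20) = mex{0,2} = 1
G(21) = mex{0,0} = 1
G(22) = mex{0,0} = 1
G(23) = mex{1,0} = 2
G(24) = mex{1,0} = 2
G(25) = mex{1,0} = 2
G(26) = mex{1,1} = 0
G(27) = mex{1,1} = 0
G(n+13) = G(n) holds for n = 0,…,7 (a full window of length max(S) = 8), so the sequence is purely periodic with period 13.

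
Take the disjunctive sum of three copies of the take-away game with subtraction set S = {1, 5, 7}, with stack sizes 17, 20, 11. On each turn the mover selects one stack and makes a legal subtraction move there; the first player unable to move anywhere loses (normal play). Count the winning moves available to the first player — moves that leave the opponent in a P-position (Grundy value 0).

0

All stacks use S = {1, 5, 7}:
G(0) = 0
G(1) = mex{0} = 1
G(2) = mex{1} = 0
G(3) = mex{0} = 1
G(4) = mex{1} = 0
G(5) = mex{0,0} = 1
G(6) = mex{1,1} = 0
G(7) = mex{0,0,0} = 1
G(8) = mex{1,1,1} = 0
G(9) = mex{0,0,0} = 1
G(10) = mex{1,1,1} = 0
G(11) = mex{0,0,0} = 1
G(12) = mex{1,1,1} = 0
G(13) = mex{0,0,0} = 1
G(14) = mex{1,1,1} = 0
G(15) = mex{0,0,0} = 1
G(16) = mex{1,1,1} = 0
G(17) = mex{0,0,0} = 1
G(18) = mex{1,1,1} = 0
G(19) = mex{0,0,0} = 1
G(20) = mex{1,1,1} = 0
Stack A: G(17) = 1.
Stack B: G(20) = 0.
Stack C: G(11) = 1.
Combined Grundy value = 1 ⊕ 0 ⊕ 1 = 0.
A winning move leaves total XOR = 0, i.e. changes one component's Grundy value g to g ⊕ X where X is the current total.
Stack A: target g' = 1⊕0 = 1, but every legal move changes the Grundy value (mex property), so 0 moves.
Stack B: target g' = 0⊕0 = 0, but every legal move changes the Grundy value (mex property), so 0 moves.
Stack C: target g' = 1⊕0 = 1, but every legal move changes the Grundy value (mex property), so 0 moves.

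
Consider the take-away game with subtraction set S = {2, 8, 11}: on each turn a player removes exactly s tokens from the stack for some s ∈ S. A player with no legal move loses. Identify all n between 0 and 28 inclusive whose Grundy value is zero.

n :  0  1  2  3  4  5  6  7  8  9 10 11 12 13 14 15 16 17 18 19 20 21 22 23 24 25 26 27 28
G :  0  0  1  1  0  0  1  1  2  2  0  3  1  2  0  3  1  0  2  1  0  3  1  0  0  1  1  0  2
P-positions are exactly the n with G(n) = 0.

0, 1, 4, 5, 10, 14, 17, 20, 23, 24, 27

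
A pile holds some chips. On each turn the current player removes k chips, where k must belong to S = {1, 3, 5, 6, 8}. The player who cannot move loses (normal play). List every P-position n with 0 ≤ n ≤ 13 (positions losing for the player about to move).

0, 2, 4, 11, 13

n :  0  1  2  3  4  5  6  7  8  9 10 11 12 13
G :  0  1  0  1  0  1  2  3  2  3  2  0  1  0
P-positions are exactly the n with G(n) = 0.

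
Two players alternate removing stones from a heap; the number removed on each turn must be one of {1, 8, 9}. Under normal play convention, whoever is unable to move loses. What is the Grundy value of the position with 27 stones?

G(0) = 0
G(1) = mex{0} = 1
G(2) = mex{1} = 0
G(3) = mex{0} = 1
G(4) = mex{1} = 0
G(5) = mex{0} = 1
G(6) = mex{1} = 0
G(7) = mex{0} = 1
G(8) = mex{1,0} = 2
G(9) = mex{2,1,0} = 3
G(10) = mex{3,0,1} = 2
G(11) = mex{2,1,0} = 3
G(12) = mex{3,0,1} = 2
G(13) = mex{2,1,0} = 3
G(14) = mex{3,0,1} = 2
G(15) = mex{2,1,0} = 3
G(16) = mex{3,2,1} = 0
G(17) = mex{0,3,2} = 1
G(18) = mex{1,2,3} = 0
G(19) = mex{0,3,2} = 1
G(20) = mex{1,2,3} = 0
G(21) = mex{0,3,2} = 1
G(22) = mex{1,2,3} = 0
G(23) = mex{0,3,2} = 1
G(24) = mex{1,0,3} = 2
G(25) = mex{2,1,0} = 3
G(26) = mex{3,0,1} = 2
G(27) = mex{2,1,0} = 3

3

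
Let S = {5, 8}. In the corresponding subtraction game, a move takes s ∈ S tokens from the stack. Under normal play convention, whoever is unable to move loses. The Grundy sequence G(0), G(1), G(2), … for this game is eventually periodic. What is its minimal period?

G(0) = 0
G(1) = mex{} = 0
G(2) = mex{} = 0
G(3) = mex{} = 0
G(4) = mex{} = 0
G(5) = mex{0} = 1
G(6) = mex{0} = 1
G(7) = mex{0} = 1
G(8) = mex{0,0} = 1
G(9) = mex{0,0} = 1
G(10) = mex{1,0} = 2
G(11) = mex{1,0} = 2
G(12) = mex{1,0} = 2
G(13) = mex{1,1} = 0
G(14) = mex{1,1} = 0
G(15) = mex{2,1} = 0
G(16) = mex{2,1} = 0
G(17) = mex{2,1} = 0
G(18) = mex{0,2} = 1
G(19) = mex{0,2} = 1
G(20) = mex{0,2} = 1
G(21) = mex{0,0} = 1
G(22) = mex{0,0} = 1
G(23) = mex{1,0} = 2
G(24) = mex{1,0} = 2
G(25) = mex{1,0} = 2
G(26) = mex{1,1} = 0
G(27) = mex{1,1} = 0
G(n+13) = G(n) holds for n = 0,…,7 (a full window of length max(S) = 8), so the sequence is purely periodic with period 13.

13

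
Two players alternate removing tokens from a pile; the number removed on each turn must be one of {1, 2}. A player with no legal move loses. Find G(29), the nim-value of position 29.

n :  0  1  2  3  4  5  6  7  8  9 10 11 12 13 14 15 16 17 18 19 20 21 22 23 24 25 26 27 28 29
G :  0  1  2  0  1  2  0  1  2  0  1  2  0  1  2  0  1  2  0  1  2  0  1  2  0  1  2  0  1  2

2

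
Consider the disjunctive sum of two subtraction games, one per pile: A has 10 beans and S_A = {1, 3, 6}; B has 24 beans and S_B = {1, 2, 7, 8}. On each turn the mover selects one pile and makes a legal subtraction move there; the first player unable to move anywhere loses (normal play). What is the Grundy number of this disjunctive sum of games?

Pile A, S = {1, 3, 6}:
n :  0  1  2  3  4  5  6  7  8  9 10
G :  0  1  0  1  0  1  2  3  2  0  1
G_A(10) = 1.
Pile B, S = {1, 2, 7, 8}:
n :  0  1  2  3  4  5  6  7  8  9 10 11 12 13 14 15 16 17 18 19 20 21 22 23 24
G :  0  1  2  0  1  2  0  1  2  0  1  2  0  1  2  0  1  2  0  1  2  0  1  2  0
G_B(24) = 0.
Combined Grundy value = 1 ⊕ 0 = 1.

1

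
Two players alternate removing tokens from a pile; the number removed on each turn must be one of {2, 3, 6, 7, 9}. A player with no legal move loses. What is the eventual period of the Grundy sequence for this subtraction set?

G(0) = 0
G(1) = mex{} = 0
G(2) = mex{0} = 1
G(3) = mex{0,0} = 1
G(4) = mex{1,0} = 2
G(5) = mex{1,1} = 0
G(6) = mex{2,1,0} = 3
G(7) = mex{0,2,0,0} = 1
G(8) = mex{3,0,1,0} = 2
G(9) = mex{1,3,1,1,0} = 2
G(10) = mex{2,1,2,1,0} = 3
G(11) = mex{2,2,0,2,1} = 3
G(12) = mex{3,2,3,0,1} = 4
G(13) = mex{3,3,1,3,2} = 0
G(14) = mex{4,3,2,1,0} = 5
G(15) = mex{0,4,2,2,3} = 1
G(16) = mex{5,0,3,2,1} = 4
G(17) = mex{1,5,3,3,2} = 0
G(18) = mex{4,1,4,3,2} = 0
G(19) = mex{0,4,0,4,3} = 1
G(20) = mex{0,0,5,0,3} = 1
G(21) = mex{1,0,1,5,4} = 2
G(22) = mex{1,1,4,1,0} = 2
G(23) = mex{2,1,0,4,5} = 3
G(24) = mex{2,2,0,0,1} = 3
G(25) = mex{3,2,1,0,4} = 5
G(26) = mex{3,3,1,1,0} = 2
G(27) = mex{5,3,2,1,0} = 4
G(28) = mex{2,5,2,2,1} = 0
G(29) = mex{4,2,3,2,1} = 0
G(30) = mex{0,4,3,3,2} = 1
G(31) = mex{0,0,5,3,2} = 1
G(32) = mex{1,0,2,5,3} = 4
G(33) = mex{1,1,4,2,3} = 0
G(34) = mex{4,1,0,4,5} = 2
G(35) = mex{0,4,0,0,2} = 1
G(36) = mex{2,0,1,0,4} = 3
G(37) = mex{1,2,1,1,0} = 3
G(38) = mex{3,1,4,1,0} = 2
G(39) = mex{3,3,0,4,1} = 2
G(40) = mex{2,3,2,0,1} = 4
G(41) = mex{2,2,1,2,4} = 0
G(42) = mex{4,2,3,1,0} = 5
G(43) = mex{0,4,3,3,2} = 1
G(44) = mex{5,0,2,3,1} = 4
G(45) = mex{1,5,2,2,3} = 0
G(46) = mex{4,1,4,2,3} = 0
G(47) = mex{0,4,0,4,2} = 1
G(48) = mex{0,0,5,0,2} = 1
G(49) = mex{1,0,1,5,4} = 2
G(50) = mex{1,1,4,1,0} = 2
G(51) = mex{2,1,0,4,5} = 3
G(52) = mex{2,2,0,0,1} = 3
G(53) = mex{3,2,1,0,4} = 5
G(54) = mex{3,3,1,1,0} = 2
G(55) = mex{5,3,2,1,0} = 4
G(56) = mex{2,5,2,2,1} = 0
G(57) = mex{4,2,3,2,1} = 0
G(58) = mex{0,4,3,3,2} = 1
G(59) = mex{0,0,5,3,2} = 1
G(60) = mex{1,0,2,5,3} = 4
From n = 12 onward G(n+28) = G(n); since this holds over max(S) = 9 consecutive positions the period is 28 (pre-period 12).

28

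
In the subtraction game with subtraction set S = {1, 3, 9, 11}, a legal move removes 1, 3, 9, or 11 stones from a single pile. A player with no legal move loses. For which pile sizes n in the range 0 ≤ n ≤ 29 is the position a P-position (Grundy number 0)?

0, 2, 4, 6, 8, 10, 12, 14, 16, 18, 20, 22, 24, 26, 28

n :  0  1  2  3  4  5  6  7  8  9 10 11 12 13 14 15 16 17 18 19 20 21 22 23 24 25 26 27 28 29
G :  0  1  0  1  0  1  0  1  0  1  0  1  0  1  0  1  0  1  0  1  0  1  0  1  0  1  0  1  0  1
P-positions are exactly the n with G(n) = 0.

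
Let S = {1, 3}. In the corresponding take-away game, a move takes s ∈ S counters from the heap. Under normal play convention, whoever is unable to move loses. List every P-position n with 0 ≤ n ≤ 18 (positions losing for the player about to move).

G(0) = 0
G(1) = mex{0} = 1
G(2) = mex{1} = 0
G(3) = mex{0,0} = 1
G(4) = mex{1,1} = 0
G(5) = mex{0,0} = 1
G(6) = mex{1,1} = 0
G(7) = mex{0,0} = 1
G(8) = mex{1,1} = 0
G(9) = mex{0,0} = 1
G(10) = mex{1,1} = 0
G(11) = mex{0,0} = 1
G(12) = mex{1,1} = 0
G(13) = mex{0,0} = 1
G(14) = mex{1,1} = 0
G(15) = mex{0,0} = 1
G(16) = mex{1,1} = 0
G(17) = mex{0,0} = 1
G(18) = mex{1,1} = 0
P-positions are exactly the n with G(n) = 0.

0, 2, 4, 6, 8, 10, 12, 14, 16, 18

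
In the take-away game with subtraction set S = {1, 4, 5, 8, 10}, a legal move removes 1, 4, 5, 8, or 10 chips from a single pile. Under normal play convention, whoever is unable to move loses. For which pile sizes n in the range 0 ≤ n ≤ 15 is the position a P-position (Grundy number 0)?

0, 2, 9, 11

G(0) = 0
G(1) = mex{0} = 1
G(2) = mex{1} = 0
G(3) = mex{0} = 1
G(4) = mex{1,0} = 2
G(5) = mex{2,1,0} = 3
G(6) = mex{3,0,1} = 2
G(7) = mex{2,1,0} = 3
G(8) = mex{3,2,1,0} = 4
G(9) = mex{4,3,2,1} = 0
G(10) = mex{0,2,3,0,0} = 1
G(11) = mex{1,3,2,1,1} = 0
G(12) = mex{0,4,3,2,0} = 1
G(13) = mex{1,0,4,3,1} = 2
G(14) = mex{2,1,0,2,2} = 3
G(15) = mex{3,0,1,3,3} = 2
P-positions are exactly the n with G(n) = 0.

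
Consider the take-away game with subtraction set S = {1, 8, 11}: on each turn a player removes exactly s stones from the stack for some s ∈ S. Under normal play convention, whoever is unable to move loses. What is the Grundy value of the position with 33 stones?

G(0) = 0
G(1) = mex{0} = 1
G(2) = mex{1} = 0
G(3) = mex{0} = 1
G(4) = mex{1} = 0
G(5) = mex{0} = 1
G(6) = mex{1} = 0
G(7) = mex{0} = 1
G(8) = mex{1,0} = 2
G(9) = mex{2,1} = 0
G(10) = mex{0,0} = 1
G(11) = mex{1,1,0} = 2
G(12) = mex{2,0,1} = 3
G(13) = mex{3,1,0} = 2
G(14) = mex{2,0,1} = 3
G(15) = mex{3,1,0} = 2
G(16) = mex{2,2,1} = 0
G(17) = mex{0,0,0} = 1
G(18) = mex{1,1,1} = 0
G(19) = mex{0,2,2} = 1
G(20) = mex{1,3,0} = 2
G(21) = mex{2,2,1} = 0
G(22) = mex{0,3,2} = 1
G(23) = mex{1,2,3} = 0
G(24) = mex{0,0,2} = 1
G(25) = mex{1,1,3} = 0
G(26) = mex{0,0,2} = 1
G(27) = mex{1,1,0} = 2
G(28) = mex{2,2,1} = 0
G(29) = mex{0,0,0} = 1
G(30) = mex{1,1,1} = 0
G(31) = mex{0,0,2} = 1
G(32) = mex{1,1,0} = 2
G(33) = mex{2,0,1} = 3

3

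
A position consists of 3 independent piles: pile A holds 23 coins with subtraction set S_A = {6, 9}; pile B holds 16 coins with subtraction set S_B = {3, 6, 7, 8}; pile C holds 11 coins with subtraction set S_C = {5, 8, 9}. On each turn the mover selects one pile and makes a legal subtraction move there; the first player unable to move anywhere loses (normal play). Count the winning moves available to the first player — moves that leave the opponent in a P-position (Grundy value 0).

Pile A, S = {6, 9}:
n :  0  1  2  3  4  5  6  7  8  9 10 11 12 13 14 15 16 17 18 19 20 21 22 23
G :  0  0  0  0  0  0  1  1  1  1  1  1  2  2  2  0  0  0  0  0  0  1  1  1
G_A(23) = 1.
Pile B, S = {3, 6, 7, 8}:
n :  0  1  2  3  4  5  6  7  8  9 10 11 12 13 14 15 16
G :  0  0  0  1  1  1  2  2  2  3  3  0  0  0  1  1  1
G_B(16) = 1.
Pile C, S = {5, 8, 9}:
n :  0  1  2  3  4  5  6  7  8  9 10 11
G :  0  0  0  0  0  1  1  1  1  1  2  2
G_C(11) = 2.
Combined Grundy value = 1 ⊕ 1 ⊕ 2 = 2.
A winning move leaves total XOR = 0, i.e. changes one component's Grundy value g to g ⊕ X where X is the current total.
Pile A: need g' = 1⊕2 = 3. Options: 23−6→G=0, 23−9→G=2. Hits: 0.
Pile B: need g' = 1⊕2 = 3. Options: 16−3→G=0, 16−6→G=3, 16−7→G=3, 16−8→G=2. Hits: 2.
Pile C: need g' = 2⊕2 = 0. Options: 11−5→G=1, 11−8→G=0, 11−9→G=0. Hits: 2.

4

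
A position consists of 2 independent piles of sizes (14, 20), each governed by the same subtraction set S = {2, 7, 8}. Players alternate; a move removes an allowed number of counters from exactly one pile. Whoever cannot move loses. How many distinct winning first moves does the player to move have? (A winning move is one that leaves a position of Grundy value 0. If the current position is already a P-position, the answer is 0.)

0

All piles use S = {2, 7, 8}:
n :  0  1  2  3  4  5  6  7  8  9 10 11 12 13 14 15 16 17 18 19 20
G :  0  0  1  1  0  0  1  1  2  2  0  3  1  2  0  0  1  1  2  0  0
Pile A: G(14) = 0.
Pile B: G(20) = 0.
Combined Grundy value = 0 ⊕ 0 = 0.
A winning move leaves total XOR = 0, i.e. changes one component's Grundy value g to g ⊕ X where X is the current total.
Pile A: target g' = 0⊕0 = 0, but every legal move changes the Grundy value (mex property), so 0 moves.
Pile B: target g' = 0⊕0 = 0, but every legal move changes the Grundy value (mex property), so 0 moves.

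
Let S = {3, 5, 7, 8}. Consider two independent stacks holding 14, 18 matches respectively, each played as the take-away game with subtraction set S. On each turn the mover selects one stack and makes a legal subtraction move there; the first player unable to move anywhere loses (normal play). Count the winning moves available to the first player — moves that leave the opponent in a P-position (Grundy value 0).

3

All stacks use S = {3, 5, 7, 8}:
n :  0  1  2  3  4  5  6  7  8  9 10 11 12 13 14 15 16 17 18
G :  0  0  0  1  1  1  2  2  2  3  3  0  0  0  1  1  1  2  2
Stack A: G(14) = 1.
Stack B: G(18) = 2.
Combined Grundy value = 1 ⊕ 2 = 3.
A winning move leaves total XOR = 0, i.e. changes one component's Grundy value g to g ⊕ X where X is the current total.
Stack A: need g' = 1⊕3 = 2. Options: 14−3→G=0, 14−5→G=3, 14−7→G=2, 14−8→G=2. Hits: 2.
Stack B: need g' = 2⊕3 = 1. Options: 18−3→G=1, 18−5→G=0, 18−7→G=0, 18−8→G=3. Hits: 1.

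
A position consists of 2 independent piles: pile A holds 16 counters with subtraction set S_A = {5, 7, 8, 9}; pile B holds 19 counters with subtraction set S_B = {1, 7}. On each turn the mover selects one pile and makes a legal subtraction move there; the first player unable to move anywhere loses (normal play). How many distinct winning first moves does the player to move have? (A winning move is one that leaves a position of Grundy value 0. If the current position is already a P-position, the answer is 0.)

5

Pile A, S = {5, 7, 8, 9}:
n :  0  1  2  3  4  5  6  7  8  9 10 11 12 13 14 15 16
G :  0  0  0  0  0  1  1  1  1  1  2  2  2  2  0  0  0
G_A(16) = 0.
Pile B, S = {1, 7}:
G(0) = 0
G(1) = mex{0} = 1
G(2) = mex{1} = 0
G(3) = mex{0} = 1
G(4) = mex{1} = 0
G(5) = mex{0} = 1
G(6) = mex{1} = 0
G(7) = mex{0,0} = 1
G(8) = mex{1,1} = 0
G(9) = mex{0,0} = 1
G(10) = mex{1,1} = 0
G(11) = mex{0,0} = 1
G(12) = mex{1,1} = 0
G(13) = mex{0,0} = 1
G(14) = mex{1,1} = 0
G(15) = mex{0,0} = 1
G(16) = mex{1,1} = 0
G(17) = mex{0,0} = 1
G(18) = mex{1,1} = 0
G(19) = mex{0,0} = 1
G_B(19) = 1.
Combined Grundy value = 0 ⊕ 1 = 1.
A winning move leaves total XOR = 0, i.e. changes one component's Grundy value g to g ⊕ X where X is the current total.
Pile A: need g' = 0⊕1 = 1. Options: 16−5→G=2, 16−7→G=1, 16−8→G=1, 16−9→G=1. Hits: 3.
Pile B: need g' = 1⊕1 = 0. Options: 19−1→G=0, 19−7→G=0. Hits: 2.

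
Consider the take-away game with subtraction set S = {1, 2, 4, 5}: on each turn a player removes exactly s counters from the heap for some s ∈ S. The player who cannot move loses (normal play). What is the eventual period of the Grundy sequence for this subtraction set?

3

G(0) = 0
G(1) = mex{0} = 1
G(2) = mex{1,0} = 2
G(3) = mex{2,1} = 0
G(4) = mex{0,2,0} = 1
G(5) = mex{1,0,1,0} = 2
G(6) = mex{2,1,2,1} = 0
G(7) = mex{0,2,0,2} = 1
G(8) = mex{1,0,1,0} = 2
G(9) = mex{2,1,2,1} = 0
G(10) = mex{0,2,0,2} = 1
G(11) = mex{1,0,1,0} = 2
G(12) = mex{2,1,2,1} = 0
G(13) = mex{0,2,0,2} = 1
G(14) = mex{1,0,1,0} = 2
G(n+3) = G(n) holds for n = 0,…,4 (a full window of length max(S) = 5), so the sequence is purely periodic with period 3.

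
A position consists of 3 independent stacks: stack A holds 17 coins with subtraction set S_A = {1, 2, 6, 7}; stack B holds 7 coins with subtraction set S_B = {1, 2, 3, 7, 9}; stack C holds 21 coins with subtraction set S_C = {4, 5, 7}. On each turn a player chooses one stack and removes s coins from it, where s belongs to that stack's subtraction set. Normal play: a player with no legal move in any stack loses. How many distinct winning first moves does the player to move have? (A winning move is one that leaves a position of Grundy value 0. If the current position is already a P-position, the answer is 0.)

Stack A, S = {1, 2, 6, 7}:
n :  0  1  2  3  4  5  6  7  8  9 10 11 12 13 14 15 16 17
G :  0  1  2  0  1  2  3  4  0  1  2  0  1  2  3  4  0  1
G_A(17) = 1.
Stack B, S = {1, 2, 3, 7, 9}:
n : 0 1 2 3 4 5 6 7
G : 0 1 2 3 0 1 2 3
G_B(7) = 3.
Stack C, S = {4, 5, 7}:
G(0) = 0
G(1) = mex{} = 0
G(2) = mex{} = 0
G(3) = mex{} = 0
G(4) = mex{0} = 1
G(5) = mex{0,0} = 1
G(6) = mex{0,0} = 1
G(7) = mex{0,0,0} = 1
G(8) = mex{1,0,0} = 2
G(9) = mex{1,1,0} = 2
G(10) = mex{1,1,0} = 2
G(11) = mex{1,1,1} = 0
G(12) = mex{2,1,1} = 0
G(13) = mex{2,2,1} = 0
G(14) = mex{2,2,1} = 0
G(15) = mex{0,2,2} = 1
G(16) = mex{0,0,2} = 1
G(17) = mex{0,0,2} = 1
G(18) = mex{0,0,0} = 1
G(19) = mex{1,0,0} = 2
G(20) = mex{1,1,0} = 2
G(21) = mex{1,1,0} = 2
G_C(21) = 2.
Combined Grundy value = 1 ⊕ 3 ⊕ 2 = 0.
A winning move leaves total XOR = 0, i.e. changes one component's Grundy value g to g ⊕ X where X is the current total.
Stack A: target g' = 1⊕0 = 1, but every legal move changes the Grundy value (mex property), so 0 moves.
Stack B: target g' = 3⊕0 = 3, but every legal move changes the Grundy value (mex property), so 0 moves.
Stack C: target g' = 2⊕0 = 2, but every legal move changes the Grundy value (mex property), so 0 moves.

0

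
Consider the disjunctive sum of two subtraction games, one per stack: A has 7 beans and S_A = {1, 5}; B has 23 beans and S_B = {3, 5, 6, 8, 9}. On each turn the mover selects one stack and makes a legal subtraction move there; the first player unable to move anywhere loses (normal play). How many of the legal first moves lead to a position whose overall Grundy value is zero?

Stack A, S = {1, 5}:
G(0) = 0
G(1) = mex{0} = 1
G(2) = mex{1} = 0
G(3) = mex{0} = 1
G(4) = mex{1} = 0
G(5) = mex{0,0} = 1
G(6) = mex{1,1} = 0
G(7) = mex{0,0} = 1
G_A(7) = 1.
Stack B, S = {3, 5, 6, 8, 9}:
n :  0  1  2  3  4  5  6  7  8  9 10 11 12 13 14 15 16 17 18 19 20 21 22 23
G :  0  0  0  1  1  1  2  2  2  3  3  3  0  0  0  1  1  1  2  2  2  3  3  3
G_B(23) = 3.
Combined Grundy value = 1 ⊕ 3 = 2.
A winning move leaves total XOR = 0, i.e. changes one component's Grundy value g to g ⊕ X where X is the current total.
Stack A: need g' = 1⊕2 = 3. Options: 7−1→G=0, 7−5→G=0. Hits: 0.
Stack B: need g' = 3⊕2 = 1. Options: 23−3→G=2, 23−5→G=2, 23−6→G=1, 23−8→G=1, 23−9→G=0. Hits: 2.

2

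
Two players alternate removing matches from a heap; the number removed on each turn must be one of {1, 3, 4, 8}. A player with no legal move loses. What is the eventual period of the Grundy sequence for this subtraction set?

G(0) = 0
G(1) = mex{0} = 1
G(2) = mex{1} = 0
G(3) = mex{0,0} = 1
G(4) = mex{1,1,0} = 2
G(5) = mex{2,0,1} = 3
G(6) = mex{3,1,0} = 2
G(7) = mex{2,2,1} = 0
G(8) = mex{0,3,2,0} = 1
G(9) = mex{1,2,3,1} = 0
G(10) = mex{0,0,2,0} = 1
G(11) = mex{1,1,0,1} = 2
G(12) = mex{2,0,1,2} = 3
G(13) = mex{3,1,0,3} = 2
G(14) = mex{2,2,1,2} = 0
G(15) = mex{0,3,2,0} = 1
G(16) = mex{1,2,3,1} = 0
G(n+7) = G(n) holds for n = 0,…,7 (a full window of length max(S) = 8), so the sequence is purely periodic with period 7.

7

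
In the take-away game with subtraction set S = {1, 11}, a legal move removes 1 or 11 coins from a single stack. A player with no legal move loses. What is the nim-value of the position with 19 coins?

1

G(0) = 0
G(1) = mex{0} = 1
G(2) = mex{1} = 0
G(3) = mex{0} = 1
G(4) = mex{1} = 0
G(5) = mex{0} = 1
G(6) = mex{1} = 0
G(7) = mex{0} = 1
G(8) = mex{1} = 0
G(9) = mex{0} = 1
G(10) = mex{1} = 0
G(11) = mex{0,0} = 1
G(12) = mex{1,1} = 0
G(13) = mex{0,0} = 1
G(14) = mex{1,1} = 0
G(15) = mex{0,0} = 1
G(16) = mex{1,1} = 0
G(17) = mex{0,0} = 1
G(18) = mex{1,1} = 0
G(19) = mex{0,0} = 1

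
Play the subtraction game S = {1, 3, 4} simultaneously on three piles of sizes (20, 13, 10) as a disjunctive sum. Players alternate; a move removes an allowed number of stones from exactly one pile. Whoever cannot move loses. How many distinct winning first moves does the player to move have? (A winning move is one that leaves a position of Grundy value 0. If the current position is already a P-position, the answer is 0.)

4

All piles use S = {1, 3, 4}:
G(0) = 0
G(1) = mex{0} = 1
G(2) = mex{1} = 0
G(3) = mex{0,0} = 1
G(4) = mex{1,1,0} = 2
G(5) = mex{2,0,1} = 3
G(6) = mex{3,1,0} = 2
G(7) = mex{2,2,1} = 0
G(8) = mex{0,3,2} = 1
G(9) = mex{1,2,3} = 0
G(10) = mex{0,0,2} = 1
G(11) = mex{1,1,0} = 2
G(12) = mex{2,0,1} = 3
G(13) = mex{3,1,0} = 2
G(14) = mex{2,2,1} = 0
G(15) = mex{0,3,2} = 1
G(16) = mex{1,2,3} = 0
G(17) = mex{0,0,2} = 1
G(18) = mex{1,1,0} = 2
G(19) = mex{2,0,1} = 3
G(20) = mex{3,1,0} = 2
Pile A: G(20) = 2.
Pile B: G(13) = 2.
Pile C: G(10) = 1.
Combined Grundy value = 2 ⊕ 2 ⊕ 1 = 1.
A winning move leaves total XOR = 0, i.e. changes one component's Grundy value g to g ⊕ X where X is the current total.
Pile A: need g' = 2⊕1 = 3. Options: 20−1→G=3, 20−3→G=1, 20−4→G=0. Hits: 1.
Pile B: need g' = 2⊕1 = 3. Options: 13−1→G=3, 13−3→G=1, 13−4→G=0. Hits: 1.
Pile C: need g' = 1⊕1 = 0. Options: 10−1→G=0, 10−3→G=0, 10−4→G=2. Hits: 2.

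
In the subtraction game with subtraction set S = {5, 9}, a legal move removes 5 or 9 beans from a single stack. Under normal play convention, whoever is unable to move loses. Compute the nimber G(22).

1

G(0) = 0
G(1) = mex{} = 0
G(2) = mex{} = 0
G(3) = mex{} = 0
G(4) = mex{} = 0
G(5) = mex{0} = 1
G(6) = mex{0} = 1
G(7) = mex{0} = 1
G(8) = mex{0} = 1
G(9) = mex{0,0} = 1
G(10) = mex{1,0} = 2
G(11) = mex{1,0} = 2
G(12) = mex{1,0} = 2
G(13) = mex{1,0} = 2
G(14) = mex{1,1} = 0
G(15) = mex{2,1} = 0
G(16) = mex{2,1} = 0
G(17) = mex{2,1} = 0
G(18) = mex{2,1} = 0
G(19) = mex{0,2} = 1
G(20) = mex{0,2} = 1
G(21) = mex{0,2} = 1
G(22) = mex{0,2} = 1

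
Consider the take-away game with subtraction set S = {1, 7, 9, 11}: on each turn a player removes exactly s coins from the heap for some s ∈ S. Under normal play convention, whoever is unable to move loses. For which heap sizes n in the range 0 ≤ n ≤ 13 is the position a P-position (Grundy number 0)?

0, 2, 4, 6, 8, 10, 12

G(0) = 0
G(1) = mex{0} = 1
G(2) = mex{1} = 0
G(3) = mex{0} = 1
G(4) = mex{1} = 0
G(5) = mex{0} = 1
G(6) = mex{1} = 0
G(7) = mex{0,0} = 1
G(8) = mex{1,1} = 0
G(9) = mex{0,0,0} = 1
G(10) = mex{1,1,1} = 0
G(11) = mex{0,0,0,0} = 1
G(12) = mex{1,1,1,1} = 0
G(13) = mex{0,0,0,0} = 1
P-positions are exactly the n with G(n) = 0.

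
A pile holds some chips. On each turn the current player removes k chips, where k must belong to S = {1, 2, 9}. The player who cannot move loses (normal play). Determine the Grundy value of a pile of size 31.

1

G(0) = 0
G(1) = mex{0} = 1
G(2) = mex{1,0} = 2
G(3) = mex{2,1} = 0
G(4) = mex{0,2} = 1
G(5) = mex{1,0} = 2
G(6) = mex{2,1} = 0
G(7) = mex{0,2} = 1
G(8) = mex{1,0} = 2
G(9) = mex{2,1,0} = 3
G(10) = mex{3,2,1} = 0
G(11) = mex{0,3,2} = 1
G(12) = mex{1,0,0} = 2
G(13) = mex{2,1,1} = 0
G(14) = mex{0,2,2} = 1
G(15) = mex{1,0,0} = 2
G(16) = mex{2,1,1} = 0
G(17) = mex{0,2,2} = 1
G(18) = mex{1,0,3} = 2
G(19) = mex{2,1,0} = 3
G(20) = mex{3,2,1} = 0
G(21) = mex{0,3,2} = 1
G(22) = mex{1,0,0} = 2
G(23) = mex{2,1,1} = 0
G(24) = mex{0,2,2} = 1
G(25) = mex{1,0,0} = 2
G(26) = mex{2,1,1} = 0
G(27) = mex{0,2,2} = 1
G(28) = mex{1,0,3} = 2
G(29) = mex{2,1,0} = 3
G(30) = mex{3,2,1} = 0
G(31) = mex{0,3,2} = 1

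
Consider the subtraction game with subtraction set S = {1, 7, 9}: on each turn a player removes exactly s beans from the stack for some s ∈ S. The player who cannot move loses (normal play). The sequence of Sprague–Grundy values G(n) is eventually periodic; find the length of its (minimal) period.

2

n :  0  1  2  3  4  5  6  7  8  9 10 11 12 13 14
G :  0  1  0  1  0  1  0  1  0  1  0  1  0  1  0
G(n+2) = G(n) holds for n = 0,…,8 (a full window of length max(S) = 9), so the sequence is purely periodic with period 2.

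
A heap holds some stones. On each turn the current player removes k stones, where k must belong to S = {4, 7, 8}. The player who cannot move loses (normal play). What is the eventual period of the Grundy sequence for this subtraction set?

n :  0  1  2  3  4  5  6  7  8  9 10 11 12 13 14 15 16 17 18 19 20 21 22 23 24 25
G :  0  0  0  0  1  1  1  1  2  2  2  2  0  0  0  0  1  1  1  1  2  2  2  2  0  0
G(n+12) = G(n) holds for n = 0,…,7 (a full window of length max(S) = 8), so the sequence is purely periodic with period 12.

12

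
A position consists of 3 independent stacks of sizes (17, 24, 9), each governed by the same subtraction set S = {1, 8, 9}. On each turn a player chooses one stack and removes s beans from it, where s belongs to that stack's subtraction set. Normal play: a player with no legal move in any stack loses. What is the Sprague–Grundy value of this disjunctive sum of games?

All stacks use S = {1, 8, 9}:
n :  0  1  2  3  4  5  6  7  8  9 10 11 12 13 14 15 16 17 18 19 20 21 22 23 24
G :  0  1  0  1  0  1  0  1  2  3  2  3  2  3  2  3  0  1  0  1  0  1  0  1  2
Stack A: G(17) = 1.
Stack B: G(24) = 2.
Stack C: G(9) = 3.
Combined Grundy value = 1 ⊕ 2 ⊕ 3 = 0.

0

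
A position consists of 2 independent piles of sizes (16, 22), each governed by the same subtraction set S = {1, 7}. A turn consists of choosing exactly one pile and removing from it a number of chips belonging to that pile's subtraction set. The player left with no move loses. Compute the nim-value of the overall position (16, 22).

0

All piles use S = {1, 7}:
G(0) = 0
G(1) = mex{0} = 1
G(2) = mex{1} = 0
G(3) = mex{0} = 1
G(4) = mex{1} = 0
G(5) = mex{0} = 1
G(6) = mex{1} = 0
G(7) = mex{0,0} = 1
G(8) = mex{1,1} = 0
G(9) = mex{0,0} = 1
G(10) = mex{1,1} = 0
G(11) = mex{0,0} = 1
G(12) = mex{1,1} = 0
G(13) = mex{0,0} = 1
G(14) = mex{1,1} = 0
G(15) = mex{0,0} = 1
G(16) = mex{1,1} = 0
G(17) = mex{0,0} = 1
G(18) = mex{1,1} = 0
G(19) = mex{0,0} = 1
G(20) = mex{1,1} = 0
G(21) = mex{0,0} = 1
G(22) = mex{1,1} = 0
Pile A: G(16) = 0.
Pile B: G(22) = 0.
Combined Grundy value = 0 ⊕ 0 = 0.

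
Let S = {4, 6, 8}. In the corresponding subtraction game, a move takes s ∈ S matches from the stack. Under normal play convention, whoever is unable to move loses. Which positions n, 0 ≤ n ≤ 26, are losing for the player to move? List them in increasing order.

0, 1, 2, 3, 12, 13, 14, 15, 24, 25, 26

n :  0  1  2  3  4  5  6  7  8  9 10 11 12 13 14 15 16 17 18 19 20 21 22 23 24 25 26
G :  0  0  0  0  1  1  1  1  2  2  2  2  0  0  0  0  1  1  1  1  2  2  2  2  0  0  0
P-positions are exactly the n with G(n) = 0.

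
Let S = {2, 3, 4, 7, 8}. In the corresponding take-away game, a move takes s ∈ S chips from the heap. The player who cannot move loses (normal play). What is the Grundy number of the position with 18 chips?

3

G(0) = 0
G(1) = mex{} = 0
G(2) = mex{0} = 1
G(3) = mex{0,0} = 1
G(4) = mex{1,0,0} = 2
G(5) = mex{1,1,0} = 2
G(6) = mex{2,1,1} = 0
G(7) = mex{2,2,1,0} = 3
G(8) = mex{0,2,2,0,0} = 1
G(9) = mex{3,0,2,1,0} = 4
G(10) = mex{1,3,0,1,1} = 2
G(11) = mex{4,1,3,2,1} = 0
G(12) = mex{2,4,1,2,2} = 0
G(13) = mex{0,2,4,0,2} = 1
G(14) = mex{0,0,2,3,0} = 1
G(15) = mex{1,0,0,1,3} = 2
G(16) = mex{1,1,0,4,1} = 2
G(17) = mex{2,1,1,2,4} = 0
G(18) = mex{2,2,1,0,2} = 3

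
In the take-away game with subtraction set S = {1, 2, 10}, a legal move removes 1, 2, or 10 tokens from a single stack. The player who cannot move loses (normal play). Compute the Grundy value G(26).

G(0) = 0
G(1) = mex{0} = 1
G(2) = mex{1,0} = 2
G(3) = mex{2,1} = 0
G(4) = mex{0,2} = 1
G(5) = mex{1,0} = 2
G(6) = mex{2,1} = 0
G(7) = mex{0,2} = 1
G(8) = mex{1,0} = 2
G(9) = mex{2,1} = 0
G(10) = mex{0,2,0} = 1
G(11) = mex{1,0,1} = 2
G(12) = mex{2,1,2} = 0
G(13) = mex{0,2,0} = 1
G(14) = mex{1,0,1} = 2
G(15) = mex{2,1,2} = 0
G(16) = mex{0,2,0} = 1
G(17) = mex{1,0,1} = 2
G(18) = mex{2,1,2} = 0
G(19) = mex{0,2,0} = 1
G(20) = mex{1,0,1} = 2
G(21) = mex{2,1,2} = 0
G(22) = mex{0,2,0} = 1
G(23) = mex{1,0,1} = 2
G(24) = mex{2,1,2} = 0
G(25) = mex{0,2,0} = 1
G(26) = mex{1,0,1} = 2

2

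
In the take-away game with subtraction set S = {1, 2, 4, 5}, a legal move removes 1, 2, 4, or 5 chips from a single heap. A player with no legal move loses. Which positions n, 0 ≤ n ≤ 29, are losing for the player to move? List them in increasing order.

G(0) = 0
G(1) = mex{0} = 1
G(2) = mex{1,0} = 2
G(3) = mex{2,1} = 0
G(4) = mex{0,2,0} = 1
G(5) = mex{1,0,1,0} = 2
G(6) = mex{2,1,2,1} = 0
G(7) = mex{0,2,0,2} = 1
G(8) = mex{1,0,1,0} = 2
G(9) = mex{2,1,2,1} = 0
G(10) = mex{0,2,0,2} = 1
G(11) = mex{1,0,1,0} = 2
G(12) = mex{2,1,2,1} = 0
G(13) = mex{0,2,0,2} = 1
G(14) = mex{1,0,1,0} = 2
G(15) = mex{2,1,2,1} = 0
G(16) = mex{0,2,0,2} = 1
G(17) = mex{1,0,1,0} = 2
G(18) = mex{2,1,2,1} = 0
G(19) = mex{0,2,0,2} = 1
G(20) = mex{1,0,1,0} = 2
G(21) = mex{2,1,2,1} = 0
G(22) = mex{0,2,0,2} = 1
G(23) = mex{1,0,1,0} = 2
G(24) = mex{2,1,2,1} = 0
G(25) = mex{0,2,0,2} = 1
G(26) = mex{1,0,1,0} = 2
G(27) = mex{2,1,2,1} = 0
G(28) = mex{0,2,0,2} = 1
G(29) = mex{1,0,1,0} = 2
P-positions are exactly the n with G(n) = 0.

0, 3, 6, 9, 12, 15, 18, 21, 24, 27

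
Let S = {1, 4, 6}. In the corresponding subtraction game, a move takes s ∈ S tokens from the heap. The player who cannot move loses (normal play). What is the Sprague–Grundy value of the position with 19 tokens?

2

G(0) = 0
G(1) = mex{0} = 1
G(2) = mex{1} = 0
G(3) = mex{0} = 1
G(4) = mex{1,0} = 2
G(5) = mex{2,1} = 0
G(6) = mex{0,0,0} = 1
G(7) = mex{1,1,1} = 0
G(8) = mex{0,2,0} = 1
G(9) = mex{1,0,1} = 2
G(10) = mex{2,1,2} = 0
G(11) = mex{0,0,0} = 1
G(12) = mex{1,1,1} = 0
G(13) = mex{0,2,0} = 1
G(14) = mex{1,0,1} = 2
G(15) = mex{2,1,2} = 0
G(16) = mex{0,0,0} = 1
G(17) = mex{1,1,1} = 0
G(18) = mex{0,2,0} = 1
G(19) = mex{1,0,1} = 2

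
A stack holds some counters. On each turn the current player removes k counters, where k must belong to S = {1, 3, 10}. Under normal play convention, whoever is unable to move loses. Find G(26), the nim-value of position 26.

0

n :  0  1  2  3  4  5  6  7  8  9 10 11 12 13 14 15 16 17 18 19 20 21 22 23 24 25 26
G :  0  1  0  1  0  1  0  1  0  1  2  3  2  0  1  0  1  0  1  0  1  0  1  2  3  2  0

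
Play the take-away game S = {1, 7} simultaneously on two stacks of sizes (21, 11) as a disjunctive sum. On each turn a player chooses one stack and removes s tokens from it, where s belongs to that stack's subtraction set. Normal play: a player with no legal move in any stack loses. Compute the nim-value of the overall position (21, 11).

0

All stacks use S = {1, 7}:
G(0) = 0
G(1) = mex{0} = 1
G(2) = mex{1} = 0
G(3) = mex{0} = 1
G(4) = mex{1} = 0
G(5) = mex{0} = 1
G(6) = mex{1} = 0
G(7) = mex{0,0} = 1
G(8) = mex{1,1} = 0
G(9) = mex{0,0} = 1
G(10) = mex{1,1} = 0
G(11) = mex{0,0} = 1
G(12) = mex{1,1} = 0
G(13) = mex{0,0} = 1
G(14) = mex{1,1} = 0
G(15) = mex{0,0} = 1
G(16) = mex{1,1} = 0
G(17) = mex{0,0} = 1
G(18) = mex{1,1} = 0
G(19) = mex{0,0} = 1
G(20) = mex{1,1} = 0
G(21) = mex{0,0} = 1
Stack A: G(21) = 1.
Stack B: G(11) = 1.
Combined Grundy value = 1 ⊕ 1 = 0.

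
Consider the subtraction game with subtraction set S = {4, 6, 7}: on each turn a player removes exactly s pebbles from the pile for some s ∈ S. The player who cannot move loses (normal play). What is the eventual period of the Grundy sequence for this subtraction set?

11

n :  0  1  2  3  4  5  6  7  8  9 10 11 12 13 14 15 16 17 18 19 20 21 22 23
G :  0  0  0  0  1  1  1  1  2  2  2  0  0  0  0  1  1  1  1  2  2  2  0  0
G(n+11) = G(n) holds for n = 0,…,6 (a full window of length max(S) = 7), so the sequence is purely periodic with period 11.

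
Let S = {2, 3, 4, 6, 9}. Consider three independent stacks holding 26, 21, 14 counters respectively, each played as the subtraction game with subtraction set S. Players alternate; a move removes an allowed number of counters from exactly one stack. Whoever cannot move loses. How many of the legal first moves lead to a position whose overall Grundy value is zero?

All stacks use S = {2, 3, 4, 6, 9}:
G(0) = 0
G(1) = mex{} = 0
G(2) = mex{0} = 1
G(3) = mex{0,0} = 1
G(4) = mex{1,0,0} = 2
G(5) = mex{1,1,0} = 2
G(6) = mex{2,1,1,0} = 3
G(7) = mex{2,2,1,0} = 3
G(8) = mex{3,2,2,1} = 0
G(9) = mex{3,3,2,1,0} = 4
G(10) = mex{0,3,3,2,0} = 1
G(11) = mex{4,0,3,2,1} = 5
G(12) = mex{1,4,0,3,1} = 2
G(13) = mex{5,1,4,3,2} = 0
G(14) = mex{2,5,1,0,2} = 3
G(15) = mex{0,2,5,4,3} = 1
G(16) = mex{3,0,2,1,3} = 4
G(17) = mex{1,3,0,5,0} = 2
G(18) = mex{4,1,3,2,4} = 0
G(19) = mex{2,4,1,0,1} = 3
G(20) = mex{0,2,4,3,5} = 1
G(21) = mex{3,0,2,1,2} = 4
G(22) = mex{1,3,0,4,0} = 2
G(23) = mex{4,1,3,2,3} = 0
G(24) = mex{2,4,1,0,1} = 3
G(25) = mex{0,2,4,3,4} = 1
G(26) = mex{3,0,2,1,2} = 4
Stack A: G(26) = 4.
Stack B: G(21) = 4.
Stack C: G(14) = 3.
Combined Grundy value = 4 ⊕ 4 ⊕ 3 = 3.
A winning move leaves total XOR = 0, i.e. changes one component's Grundy value g to g ⊕ X where X is the current total.
Stack A: need g' = 4⊕3 = 7. Options: 26−2→G=3, 26−3→G=0, 26−4→G=2, 26−6→G=1, 26−9→G=2. Hits: 0.
Stack B: need g' = 4⊕3 = 7. Options: 21−2→G=3, 21−3→G=0, 21−4→G=2, 21−6→G=1, 21−9→G=2. Hits: 0.
Stack C: need g' = 3⊕3 = 0. Options: 14−2→G=2, 14−3→G=5, 14−4→G=1, 14−6→G=0, 14−9→G=2. Hits: 1.

1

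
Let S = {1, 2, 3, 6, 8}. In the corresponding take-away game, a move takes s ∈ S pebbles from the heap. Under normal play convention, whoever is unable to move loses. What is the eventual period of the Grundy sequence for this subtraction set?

9

G(0) = 0
G(1) = mex{0} = 1
G(2) = mex{1,0} = 2
G(3) = mex{2,1,0} = 3
G(4) = mex{3,2,1} = 0
G(5) = mex{0,3,2} = 1
G(6) = mex{1,0,3,0} = 2
G(7) = mex{2,1,0,1} = 3
G(8) = mex{3,2,1,2,0} = 4
G(9) = mex{4,3,2,3,1} = 0
G(10) = mex{0,4,3,0,2} = 1
G(11) = mex{1,0,4,1,3} = 2
G(12) = mex{2,1,0,2,0} = 3
G(13) = mex{3,2,1,3,1} = 0
G(14) = mex{0,3,2,4,2} = 1
G(15) = mex{1,0,3,0,3} = 2
G(16) = mex{2,1,0,1,4} = 3
G(17) = mex{3,2,1,2,0} = 4
G(18) = mex{4,3,2,3,1} = 0
G(19) = mex{0,4,3,0,2} = 1
G(n+9) = G(n) holds for n = 0,…,7 (a full window of length max(S) = 8), so the sequence is purely periodic with period 9.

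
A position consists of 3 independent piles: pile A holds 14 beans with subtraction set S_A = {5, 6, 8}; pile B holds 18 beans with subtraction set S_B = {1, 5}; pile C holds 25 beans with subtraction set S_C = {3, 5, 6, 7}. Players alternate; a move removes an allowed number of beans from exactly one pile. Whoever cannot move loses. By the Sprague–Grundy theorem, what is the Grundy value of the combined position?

Pile A, S = {5, 6, 8}:
G(0) = 0
G(1) = mex{} = 0
G(2) = mex{} = 0
G(3) = mex{} = 0
G(4) = mex{} = 0
G(5) = mex{0} = 1
G(6) = mex{0,0} = 1
G(7) = mex{0,0} = 1
G(8) = mex{0,0,0} = 1
G(9) = mex{0,0,0} = 1
G(10) = mex{1,0,0} = 2
G(11) = mex{1,1,0} = 2
G(12) = mex{1,1,0} = 2
G(13) = mex{1,1,1} = 0
G(14) = mex{1,1,1} = 0
G_A(14) = 0.
Pile B, S = {1, 5}:
G(0) = 0
G(1) = mex{0} = 1
G(2) = mex{1} = 0
G(3) = mex{0} = 1
G(4) = mex{1} = 0
G(5) = mex{0,0} = 1
G(6) = mex{1,1} = 0
G(7) = mex{0,0} = 1
G(8) = mex{1,1} = 0
G(9) = mex{0,0} = 1
G(10) = mex{1,1} = 0
G(11) = mex{0,0} = 1
G(12) = mex{1,1} = 0
G(13) = mex{0,0} = 1
G(14) = mex{1,1} = 0
G(15) = mex{0,0} = 1
G(16) = mex{1,1} = 0
G(17) = mex{0,0} = 1
G(18) = mex{1,1} = 0
G_B(18) = 0.
Pile C, S = {3, 5, 6, 7}:
n :  0  1  2  3  4  5  6  7  8  9 10 11 12 13 14 15 16 17 18 19 20 21 22 23 24 25
G :  0  0  0  1  1  1  2  2  2  3  0  0  0  1  1  1  2  2  2  3  0  0  0  1  1  1
G_C(25) = 1.
Combined Grundy value = 0 ⊕ 0 ⊕ 1 = 1.

1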